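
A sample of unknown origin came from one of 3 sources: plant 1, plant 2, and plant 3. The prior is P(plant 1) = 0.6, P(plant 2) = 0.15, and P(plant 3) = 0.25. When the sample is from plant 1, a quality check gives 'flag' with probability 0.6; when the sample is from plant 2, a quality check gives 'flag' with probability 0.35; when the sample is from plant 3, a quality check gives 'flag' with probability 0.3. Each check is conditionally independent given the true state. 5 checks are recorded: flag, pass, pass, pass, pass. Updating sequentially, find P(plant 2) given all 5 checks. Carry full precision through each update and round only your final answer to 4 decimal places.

0.2561

After 'flag': normaliser = 0.6·0.6000 + 0.35·0.1500 + 0.3·0.2500; P(plant 1) ≈ 0.7385, P(plant 2) ≈ 0.1077, P(plant 3) ≈ 0.1538
After 'pass': normaliser = 0.4·0.7385 + 0.65·0.1077 + 0.7·0.1538; P(plant 1) ≈ 0.6244, P(plant 2) ≈ 0.1480, P(plant 3) ≈ 0.2276
After 'pass': normaliser = 0.4·0.6244 + 0.65·0.1480 + 0.7·0.2276; P(plant 1) ≈ 0.4943, P(plant 2) ≈ 0.1903, P(plant 3) ≈ 0.3154
After 'pass': normaliser = 0.4·0.4943 + 0.65·0.1903 + 0.7·0.3154; P(plant 1) ≈ 0.3647, P(plant 2) ≈ 0.2282, P(plant 3) ≈ 0.4072
After 'pass': normaliser = 0.4·0.3647 + 0.65·0.2282 + 0.7·0.4072; P(plant 1) ≈ 0.2518, P(plant 2) ≈ 0.2561, P(plant 3) ≈ 0.4921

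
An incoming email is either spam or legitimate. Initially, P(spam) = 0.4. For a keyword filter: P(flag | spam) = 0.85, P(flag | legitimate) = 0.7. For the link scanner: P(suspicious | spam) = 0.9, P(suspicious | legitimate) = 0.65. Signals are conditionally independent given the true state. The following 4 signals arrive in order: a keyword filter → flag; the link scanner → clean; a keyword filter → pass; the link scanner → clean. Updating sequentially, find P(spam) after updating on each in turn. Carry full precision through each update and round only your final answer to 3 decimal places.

0.032

Each posterior becomes the prior for the next update.
After a keyword filter='flag': P(spam) = 0.85·0.4000 / (0.85·0.4000 + 0.7·0.6000) ≈ 0.4474
After the link scanner='clean': P(spam) = 0.1·0.4474 / (0.1·0.4474 + 0.35·0.5526) ≈ 0.1878
After a keyword filter='pass': P(spam) = 0.15·0.1878 / (0.15·0.1878 + 0.3·0.8122) ≈ 0.1037
After the link scanner='clean': P(spam) = 0.1·0.1037 / (0.1·0.1037 + 0.35·0.8963) ≈ 0.0320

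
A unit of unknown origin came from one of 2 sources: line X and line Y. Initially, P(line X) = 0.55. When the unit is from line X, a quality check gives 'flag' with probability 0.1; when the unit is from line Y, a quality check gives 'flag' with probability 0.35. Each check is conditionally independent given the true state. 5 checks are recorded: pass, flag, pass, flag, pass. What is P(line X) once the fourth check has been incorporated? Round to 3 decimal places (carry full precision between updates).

Apply Bayes' rule sequentially, carrying P(line X) forward.
After 'pass': P(line X) = 0.9·0.5500 / (0.9·0.5500 + 0.65·0.4500) ≈ 0.6286
After 'flag': P(line X) = 0.1·0.6286 / (0.1·0.6286 + 0.35·0.3714) ≈ 0.3259
After 'pass': P(line X) = 0.9·0.3259 / (0.9·0.3259 + 0.65·0.6741) ≈ 0.4010
After 'flag': P(line X) = 0.1·0.4010 / (0.1·0.4010 + 0.35·0.5990) ≈ 0.1606

0.161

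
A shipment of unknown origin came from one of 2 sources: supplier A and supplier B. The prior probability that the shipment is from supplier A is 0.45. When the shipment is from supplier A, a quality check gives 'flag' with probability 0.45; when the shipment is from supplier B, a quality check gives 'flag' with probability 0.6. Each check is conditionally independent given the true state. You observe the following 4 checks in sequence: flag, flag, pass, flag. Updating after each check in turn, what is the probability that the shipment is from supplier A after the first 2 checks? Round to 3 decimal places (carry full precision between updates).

0.315

After 'flag': P(supplier A) = 0.45·0.4500 / (0.45·0.4500 + 0.6·0.5500) ≈ 0.3803
After 'flag': P(supplier A) = 0.45·0.3803 / (0.45·0.3803 + 0.6·0.6197) ≈ 0.3152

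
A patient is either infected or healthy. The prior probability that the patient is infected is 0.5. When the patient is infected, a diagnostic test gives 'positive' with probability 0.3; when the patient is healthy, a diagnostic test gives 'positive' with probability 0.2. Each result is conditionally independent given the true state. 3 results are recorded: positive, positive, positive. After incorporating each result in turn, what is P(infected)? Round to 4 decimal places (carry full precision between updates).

0.7714

After 'positive': P(infected) = 0.3·0.5000 / (0.3·0.5000 + 0.2·0.5000) ≈ 0.6000
After 'positive': P(infected) = 0.3·0.6000 / (0.3·0.6000 + 0.2·0.4000) ≈ 0.6923
After 'positive': P(infected) = 0.3·0.6923 / (0.3·0.6923 + 0.2·0.3077) ≈ 0.7714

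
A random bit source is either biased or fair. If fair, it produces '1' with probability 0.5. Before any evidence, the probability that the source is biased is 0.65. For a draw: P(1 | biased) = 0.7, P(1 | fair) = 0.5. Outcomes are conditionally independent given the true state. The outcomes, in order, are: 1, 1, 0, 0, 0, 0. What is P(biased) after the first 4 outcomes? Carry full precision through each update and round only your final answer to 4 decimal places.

0.5672

After '1': P(biased) = 0.7·0.6500 / (0.7·0.6500 + 0.5·0.3500) ≈ 0.7222
After '1': P(biased) = 0.7·0.7222 / (0.7·0.7222 + 0.5·0.2778) ≈ 0.7845
After '0': P(biased) = 0.3·0.7845 / (0.3·0.7845 + 0.5·0.2155) ≈ 0.6859
After '0': P(biased) = 0.3·0.6859 / (0.3·0.6859 + 0.5·0.3141) ≈ 0.5672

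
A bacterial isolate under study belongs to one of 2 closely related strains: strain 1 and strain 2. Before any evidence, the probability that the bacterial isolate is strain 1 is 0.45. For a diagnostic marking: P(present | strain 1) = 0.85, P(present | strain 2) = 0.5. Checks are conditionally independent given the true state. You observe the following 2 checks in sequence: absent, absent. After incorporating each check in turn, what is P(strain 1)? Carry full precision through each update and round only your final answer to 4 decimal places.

After 'absent': P(strain 1) = 0.15·0.4500 / (0.15·0.4500 + 0.5·0.5500) ≈ 0.1971
After 'absent': P(strain 1) = 0.15·0.1971 / (0.15·0.1971 + 0.5·0.8029) ≈ 0.0686

0.0686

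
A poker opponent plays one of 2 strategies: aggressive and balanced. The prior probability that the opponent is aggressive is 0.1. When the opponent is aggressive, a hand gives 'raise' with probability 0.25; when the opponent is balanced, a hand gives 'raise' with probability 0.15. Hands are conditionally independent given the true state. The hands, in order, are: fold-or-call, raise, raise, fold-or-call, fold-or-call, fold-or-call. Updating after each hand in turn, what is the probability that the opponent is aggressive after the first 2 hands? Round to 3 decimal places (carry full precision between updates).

0.140

After 'fold-or-call': P(aggressive) = 0.75·0.1000 / (0.75·0.1000 + 0.85·0.9000) ≈ 0.0893
After 'raise': P(aggressive) = 0.25·0.0893 / (0.25·0.0893 + 0.15·0.9107) ≈ 0.1404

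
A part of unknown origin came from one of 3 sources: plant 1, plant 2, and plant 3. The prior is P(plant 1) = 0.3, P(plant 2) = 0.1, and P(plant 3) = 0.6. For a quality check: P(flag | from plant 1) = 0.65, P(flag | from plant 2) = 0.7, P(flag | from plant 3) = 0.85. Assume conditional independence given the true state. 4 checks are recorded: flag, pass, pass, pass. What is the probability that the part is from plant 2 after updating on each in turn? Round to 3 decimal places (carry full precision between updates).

0.158

Each posterior becomes the prior for the next update.
After 'flag': normaliser = 0.65·0.3000 + 0.7·0.1000 + 0.85·0.6000; P(plant 1) ≈ 0.2516, P(plant 2) ≈ 0.0903, P(plant 3) ≈ 0.6581
After 'pass': normaliser = 0.35·0.2516 + 0.3·0.0903 + 0.15·0.6581; P(plant 1) ≈ 0.4118, P(plant 2) ≈ 0.1267, P(plant 3) ≈ 0.4615
After 'pass': normaliser = 0.35·0.4118 + 0.3·0.1267 + 0.15·0.4615; P(plant 1) ≈ 0.5734, P(plant 2) ≈ 0.1512, P(plant 3) ≈ 0.2754
After 'pass': normaliser = 0.35·0.5734 + 0.3·0.1512 + 0.15·0.2754; P(plant 1) ≈ 0.6984, P(plant 2) ≈ 0.1579, P(plant 3) ≈ 0.1438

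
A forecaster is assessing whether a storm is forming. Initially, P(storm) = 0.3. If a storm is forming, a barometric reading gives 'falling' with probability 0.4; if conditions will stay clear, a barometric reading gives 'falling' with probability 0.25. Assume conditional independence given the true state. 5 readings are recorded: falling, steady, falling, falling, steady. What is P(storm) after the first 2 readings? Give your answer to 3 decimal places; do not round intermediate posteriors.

After 'falling': P(storm) = 0.4·0.3000 / (0.4·0.3000 + 0.25·0.7000) ≈ 0.4068
After 'steady': P(storm) = 0.6·0.4068 / (0.6·0.4068 + 0.75·0.5932) ≈ 0.3542

0.354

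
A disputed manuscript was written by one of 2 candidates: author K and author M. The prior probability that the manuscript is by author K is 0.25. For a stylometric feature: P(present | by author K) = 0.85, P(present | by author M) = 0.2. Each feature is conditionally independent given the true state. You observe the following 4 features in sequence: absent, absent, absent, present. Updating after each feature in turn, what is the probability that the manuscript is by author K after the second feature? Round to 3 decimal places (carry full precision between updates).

Apply Bayes' rule sequentially, carrying P(author K) forward.
After 'absent': P(author K) = 0.15·0.2500 / (0.15·0.2500 + 0.8·0.7500) ≈ 0.0588
After 'absent': P(author K) = 0.15·0.0588 / (0.15·0.0588 + 0.8·0.9412) ≈ 0.0116

0.012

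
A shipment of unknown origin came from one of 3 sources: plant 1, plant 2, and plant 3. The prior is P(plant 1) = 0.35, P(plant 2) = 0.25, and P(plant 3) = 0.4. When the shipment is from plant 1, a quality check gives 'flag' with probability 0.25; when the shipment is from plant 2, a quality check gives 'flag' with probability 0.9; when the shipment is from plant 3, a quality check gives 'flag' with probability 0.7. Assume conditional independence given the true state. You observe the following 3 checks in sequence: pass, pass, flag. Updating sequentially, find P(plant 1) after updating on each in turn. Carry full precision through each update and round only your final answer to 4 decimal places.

After 'pass': normaliser = 0.75·0.3500 + 0.1·0.2500 + 0.3·0.4000; P(plant 1) ≈ 0.6442, P(plant 2) ≈ 0.0613, P(plant 3) ≈ 0.2945
After 'pass': normaliser = 0.75·0.6442 + 0.1·0.0613 + 0.3·0.2945; P(plant 1) ≈ 0.8364, P(plant 2) ≈ 0.0106, P(plant 3) ≈ 0.1529
After 'flag': normaliser = 0.25·0.8364 + 0.9·0.0106 + 0.7·0.1529; P(plant 1) ≈ 0.6420, P(plant 2) ≈ 0.0293, P(plant 3) ≈ 0.3287

0.6420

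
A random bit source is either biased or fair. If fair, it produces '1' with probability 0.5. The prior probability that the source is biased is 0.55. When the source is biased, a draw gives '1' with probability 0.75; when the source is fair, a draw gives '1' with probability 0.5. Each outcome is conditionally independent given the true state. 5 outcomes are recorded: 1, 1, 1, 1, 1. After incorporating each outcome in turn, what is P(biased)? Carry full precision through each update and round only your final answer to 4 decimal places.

Each posterior becomes the prior for the next update.
After '1': P(biased) = 0.75·0.5500 / (0.75·0.5500 + 0.5·0.4500) ≈ 0.6471
After '1': P(biased) = 0.75·0.6471 / (0.75·0.6471 + 0.5·0.3529) ≈ 0.7333
After '1': P(biased) = 0.75·0.7333 / (0.75·0.7333 + 0.5·0.2667) ≈ 0.8049
After '1': P(biased) = 0.75·0.8049 / (0.75·0.8049 + 0.5·0.1951) ≈ 0.8609
After '1': P(biased) = 0.75·0.8609 / (0.75·0.8609 + 0.5·0.1391) ≈ 0.9027

0.9027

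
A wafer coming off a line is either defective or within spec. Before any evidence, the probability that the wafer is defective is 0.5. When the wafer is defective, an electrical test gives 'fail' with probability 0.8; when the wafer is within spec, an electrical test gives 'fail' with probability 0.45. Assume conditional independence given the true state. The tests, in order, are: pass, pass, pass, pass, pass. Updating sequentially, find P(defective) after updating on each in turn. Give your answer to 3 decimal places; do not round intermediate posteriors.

After 'pass': P(defective) = 0.2·0.5000 / (0.2·0.5000 + 0.55·0.5000) ≈ 0.2667
After 'pass': P(defective) = 0.2·0.2667 / (0.2·0.2667 + 0.55·0.7333) ≈ 0.1168
After 'pass': P(defective) = 0.2·0.1168 / (0.2·0.1168 + 0.55·0.8832) ≈ 0.0459
After 'pass': P(defective) = 0.2·0.0459 / (0.2·0.0459 + 0.55·0.9541) ≈ 0.0172
After 'pass': P(defective) = 0.2·0.0172 / (0.2·0.0172 + 0.55·0.9828) ≈ 0.0063

0.006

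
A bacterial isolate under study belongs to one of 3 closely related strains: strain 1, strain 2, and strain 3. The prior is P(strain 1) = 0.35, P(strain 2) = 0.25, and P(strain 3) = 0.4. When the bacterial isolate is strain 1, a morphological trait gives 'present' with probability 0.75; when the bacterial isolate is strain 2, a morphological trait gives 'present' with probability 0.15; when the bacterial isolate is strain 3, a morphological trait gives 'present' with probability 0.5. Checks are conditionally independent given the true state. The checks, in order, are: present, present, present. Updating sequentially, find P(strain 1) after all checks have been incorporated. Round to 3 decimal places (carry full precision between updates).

0.744

Each posterior becomes the prior for the next update.
After 'present': normaliser = 0.75·0.3500 + 0.15·0.2500 + 0.5·0.4000; P(strain 1) ≈ 0.5250, P(strain 2) ≈ 0.0750, P(strain 3) ≈ 0.4000
After 'present': normaliser = 0.75·0.5250 + 0.15·0.0750 + 0.5·0.4000; P(strain 1) ≈ 0.6508, P(strain 2) ≈ 0.0186, P(strain 3) ≈ 0.3306
After 'present': normaliser = 0.75·0.6508 + 0.15·0.0186 + 0.5·0.3306; P(strain 1) ≈ 0.7439, P(strain 2) ≈ 0.0043, P(strain 3) ≈ 0.2519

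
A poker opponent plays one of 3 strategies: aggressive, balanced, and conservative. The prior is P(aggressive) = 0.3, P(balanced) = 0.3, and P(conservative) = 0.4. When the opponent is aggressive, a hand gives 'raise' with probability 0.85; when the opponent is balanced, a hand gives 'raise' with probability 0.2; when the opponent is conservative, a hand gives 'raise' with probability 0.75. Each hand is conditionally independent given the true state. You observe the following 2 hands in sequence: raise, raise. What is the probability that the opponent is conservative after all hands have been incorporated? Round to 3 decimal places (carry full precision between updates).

0.496

Apply Bayes' rule sequentially, carrying P(conservative) forward.
After 'raise': normaliser = 0.85·0.3000 + 0.2·0.3000 + 0.75·0.4000; P(aggressive) ≈ 0.4146, P(balanced) ≈ 0.0976, P(conservative) ≈ 0.4878
After 'raise': normaliser = 0.85·0.4146 + 0.2·0.0976 + 0.75·0.4878; P(aggressive) ≈ 0.4777, P(balanced) ≈ 0.0264, P(conservative) ≈ 0.4959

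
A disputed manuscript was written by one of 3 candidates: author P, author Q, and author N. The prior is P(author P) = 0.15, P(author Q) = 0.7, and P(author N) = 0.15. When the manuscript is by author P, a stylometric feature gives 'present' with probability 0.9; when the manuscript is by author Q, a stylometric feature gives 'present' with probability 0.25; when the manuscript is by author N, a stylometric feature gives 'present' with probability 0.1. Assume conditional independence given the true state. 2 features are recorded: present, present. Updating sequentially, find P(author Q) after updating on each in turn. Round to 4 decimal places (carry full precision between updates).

0.2624

After 'present': normaliser = 0.9·0.1500 + 0.25·0.7000 + 0.1·0.1500; P(author P) ≈ 0.4154, P(author Q) ≈ 0.5385, P(author N) ≈ 0.0462
After 'present': normaliser = 0.9·0.4154 + 0.25·0.5385 + 0.1·0.0462; P(author P) ≈ 0.7286, P(author Q) ≈ 0.2624, P(author N) ≈ 0.0090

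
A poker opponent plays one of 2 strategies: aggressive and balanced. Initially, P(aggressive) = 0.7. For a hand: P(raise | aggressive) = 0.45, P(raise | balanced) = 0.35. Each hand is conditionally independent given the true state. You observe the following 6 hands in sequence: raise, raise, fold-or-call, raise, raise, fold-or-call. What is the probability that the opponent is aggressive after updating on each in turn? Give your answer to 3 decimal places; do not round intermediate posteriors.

0.820

Apply Bayes' rule sequentially, carrying P(aggressive) forward.
After 'raise': P(aggressive) = 0.45·0.7000 / (0.45·0.7000 + 0.35·0.3000) ≈ 0.7500
After 'raise': P(aggressive) = 0.45·0.7500 / (0.45·0.7500 + 0.35·0.2500) ≈ 0.7941
After 'fold-or-call': P(aggressive) = 0.55·0.7941 / (0.55·0.7941 + 0.65·0.2059) ≈ 0.7655
After 'raise': P(aggressive) = 0.45·0.7655 / (0.45·0.7655 + 0.35·0.2345) ≈ 0.8076
After 'raise': P(aggressive) = 0.45·0.8076 / (0.45·0.8076 + 0.35·0.1924) ≈ 0.8436
After 'fold-or-call': P(aggressive) = 0.55·0.8436 / (0.55·0.8436 + 0.65·0.1564) ≈ 0.8203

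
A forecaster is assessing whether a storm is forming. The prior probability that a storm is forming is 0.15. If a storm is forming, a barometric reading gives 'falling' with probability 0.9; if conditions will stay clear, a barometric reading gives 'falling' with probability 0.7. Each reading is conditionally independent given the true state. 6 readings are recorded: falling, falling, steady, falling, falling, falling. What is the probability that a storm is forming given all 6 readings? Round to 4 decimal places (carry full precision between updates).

0.1713

Each posterior becomes the prior for the next update.
After 'falling': P(storm) = 0.9·0.1500 / (0.9·0.1500 + 0.7·0.8500) ≈ 0.1849
After 'falling': P(storm) = 0.9·0.1849 / (0.9·0.1849 + 0.7·0.8151) ≈ 0.2258
After 'steady': P(storm) = 0.1·0.2258 / (0.1·0.2258 + 0.3·0.7742) ≈ 0.0886
After 'falling': P(storm) = 0.9·0.0886 / (0.9·0.0886 + 0.7·0.9114) ≈ 0.1111
After 'falling': P(storm) = 0.9·0.1111 / (0.9·0.1111 + 0.7·0.8889) ≈ 0.1385
After 'falling': P(storm) = 0.9·0.1385 / (0.9·0.1385 + 0.7·0.8615) ≈ 0.1713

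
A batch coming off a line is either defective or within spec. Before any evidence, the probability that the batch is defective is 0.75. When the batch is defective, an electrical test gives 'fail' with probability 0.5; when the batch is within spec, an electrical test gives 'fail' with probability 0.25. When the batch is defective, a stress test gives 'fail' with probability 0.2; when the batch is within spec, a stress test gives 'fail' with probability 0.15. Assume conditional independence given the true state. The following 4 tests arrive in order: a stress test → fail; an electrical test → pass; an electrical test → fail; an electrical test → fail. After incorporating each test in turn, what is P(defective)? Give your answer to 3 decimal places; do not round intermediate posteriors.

Each posterior becomes the prior for the next update.
After a stress test='fail': P(defective) = 0.2·0.7500 / (0.2·0.7500 + 0.15·0.2500) ≈ 0.8000
After an electrical test='pass': P(defective) = 0.5·0.8000 / (0.5·0.8000 + 0.75·0.2000) ≈ 0.7273
After an electrical test='fail': P(defective) = 0.5·0.7273 / (0.5·0.7273 + 0.25·0.2727) ≈ 0.8421
After an electrical test='fail': P(defective) = 0.5·0.8421 / (0.5·0.8421 + 0.25·0.1579) ≈ 0.9143

0.914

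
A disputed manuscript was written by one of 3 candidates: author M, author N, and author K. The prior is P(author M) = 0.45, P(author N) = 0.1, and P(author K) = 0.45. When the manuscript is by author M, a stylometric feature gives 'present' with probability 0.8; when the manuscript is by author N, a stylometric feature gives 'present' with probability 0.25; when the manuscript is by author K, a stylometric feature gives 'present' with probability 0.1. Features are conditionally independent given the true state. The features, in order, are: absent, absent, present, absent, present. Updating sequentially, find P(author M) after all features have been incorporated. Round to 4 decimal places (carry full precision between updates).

0.2803

After 'absent': normaliser = 0.2·0.4500 + 0.75·0.1000 + 0.9·0.4500; P(author M) ≈ 0.1579, P(author N) ≈ 0.1316, P(author K) ≈ 0.7105
After 'absent': normaliser = 0.2·0.1579 + 0.75·0.1316 + 0.9·0.7105; P(author M) ≈ 0.0410, P(author N) ≈ 0.1282, P(author K) ≈ 0.8308
After 'present': normaliser = 0.8·0.0410 + 0.25·0.1282 + 0.1·0.8308; P(author M) ≈ 0.2218, P(author N) ≈ 0.2166, P(author K) ≈ 0.5615
After 'absent': normaliser = 0.2·0.2218 + 0.75·0.2166 + 0.9·0.5615; P(author M) ≈ 0.0623, P(author N) ≈ 0.2281, P(author K) ≈ 0.7096
After 'present': normaliser = 0.8·0.0623 + 0.25·0.2281 + 0.1·0.7096; P(author M) ≈ 0.2803, P(author N) ≈ 0.3207, P(author K) ≈ 0.3990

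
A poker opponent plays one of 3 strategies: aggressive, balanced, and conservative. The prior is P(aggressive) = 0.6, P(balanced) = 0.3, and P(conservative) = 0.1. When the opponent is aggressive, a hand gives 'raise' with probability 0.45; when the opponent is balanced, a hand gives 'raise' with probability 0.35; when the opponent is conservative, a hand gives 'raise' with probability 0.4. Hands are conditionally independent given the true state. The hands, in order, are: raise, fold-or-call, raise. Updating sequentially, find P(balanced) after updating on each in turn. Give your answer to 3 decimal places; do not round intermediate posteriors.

0.238

Apply Bayes' rule sequentially, carrying P(balanced) forward.
After 'raise': normaliser = 0.45·0.6000 + 0.35·0.3000 + 0.4·0.1000; P(aggressive) ≈ 0.6506, P(balanced) ≈ 0.2530, P(conservative) ≈ 0.0964
After 'fold-or-call': normaliser = 0.55·0.6506 + 0.65·0.2530 + 0.6·0.0964; P(aggressive) ≈ 0.6168, P(balanced) ≈ 0.2835, P(conservative) ≈ 0.0997
After 'raise': normaliser = 0.45·0.6168 + 0.35·0.2835 + 0.4·0.0997; P(aggressive) ≈ 0.6662, P(balanced) ≈ 0.2381, P(conservative) ≈ 0.0957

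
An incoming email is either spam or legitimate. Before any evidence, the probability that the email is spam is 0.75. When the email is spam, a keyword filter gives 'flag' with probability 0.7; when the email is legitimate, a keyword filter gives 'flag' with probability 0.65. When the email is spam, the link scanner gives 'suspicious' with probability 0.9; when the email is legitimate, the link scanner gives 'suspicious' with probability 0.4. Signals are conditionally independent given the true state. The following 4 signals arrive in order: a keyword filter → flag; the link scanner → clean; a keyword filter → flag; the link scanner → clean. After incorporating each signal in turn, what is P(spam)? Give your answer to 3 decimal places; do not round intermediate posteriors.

0.088

After a keyword filter='flag': P(spam) = 0.7·0.7500 / (0.7·0.7500 + 0.65·0.2500) ≈ 0.7636
After the link scanner='clean': P(spam) = 0.1·0.7636 / (0.1·0.7636 + 0.6·0.2364) ≈ 0.3500
After a keyword filter='flag': P(spam) = 0.7·0.3500 / (0.7·0.3500 + 0.65·0.6500) ≈ 0.3670
After the link scanner='clean': P(spam) = 0.1·0.3670 / (0.1·0.3670 + 0.6·0.6330) ≈ 0.0881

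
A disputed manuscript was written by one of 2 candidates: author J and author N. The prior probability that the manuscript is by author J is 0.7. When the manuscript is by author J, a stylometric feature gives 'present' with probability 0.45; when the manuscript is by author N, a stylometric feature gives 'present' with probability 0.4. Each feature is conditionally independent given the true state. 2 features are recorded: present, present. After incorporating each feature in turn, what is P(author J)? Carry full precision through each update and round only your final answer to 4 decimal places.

0.7470

Apply Bayes' rule sequentially, carrying P(author J) forward.
After 'present': P(author J) = 0.45·0.7000 / (0.45·0.7000 + 0.4·0.3000) ≈ 0.7241
After 'present': P(author J) = 0.45·0.7241 / (0.45·0.7241 + 0.4·0.2759) ≈ 0.7470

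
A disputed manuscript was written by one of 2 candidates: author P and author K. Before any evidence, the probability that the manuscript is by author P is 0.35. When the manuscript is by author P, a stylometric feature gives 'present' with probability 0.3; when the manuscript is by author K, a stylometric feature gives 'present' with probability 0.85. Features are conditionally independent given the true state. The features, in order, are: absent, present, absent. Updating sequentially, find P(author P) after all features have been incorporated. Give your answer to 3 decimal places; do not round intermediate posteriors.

0.805

After 'absent': P(author P) = 0.7·0.3500 / (0.7·0.3500 + 0.15·0.6500) ≈ 0.7153
After 'present': P(author P) = 0.3·0.7153 / (0.3·0.7153 + 0.85·0.2847) ≈ 0.4700
After 'absent': P(author P) = 0.7·0.4700 / (0.7·0.4700 + 0.15·0.5300) ≈ 0.8054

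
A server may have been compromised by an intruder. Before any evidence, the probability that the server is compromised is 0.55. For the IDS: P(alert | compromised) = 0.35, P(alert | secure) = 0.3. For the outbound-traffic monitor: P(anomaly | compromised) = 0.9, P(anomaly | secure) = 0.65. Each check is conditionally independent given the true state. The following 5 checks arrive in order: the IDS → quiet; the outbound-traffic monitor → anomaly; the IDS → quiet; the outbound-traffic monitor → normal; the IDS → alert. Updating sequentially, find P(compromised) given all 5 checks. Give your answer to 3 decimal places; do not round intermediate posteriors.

Each posterior becomes the prior for the next update.
After the IDS='quiet': P(compromised) = 0.65·0.5500 / (0.65·0.5500 + 0.7·0.4500) ≈ 0.5316
After the outbound-traffic monitor='anomaly': P(compromised) = 0.9·0.5316 / (0.9·0.5316 + 0.65·0.4684) ≈ 0.6111
After the IDS='quiet': P(compromised) = 0.65·0.6111 / (0.65·0.6111 + 0.7·0.3889) ≈ 0.5934
After the outbound-traffic monitor='normal': P(compromised) = 0.1·0.5934 / (0.1·0.5934 + 0.35·0.4066) ≈ 0.2942
After the IDS='alert': P(compromised) = 0.35·0.2942 / (0.35·0.2942 + 0.3·0.7058) ≈ 0.3272

0.327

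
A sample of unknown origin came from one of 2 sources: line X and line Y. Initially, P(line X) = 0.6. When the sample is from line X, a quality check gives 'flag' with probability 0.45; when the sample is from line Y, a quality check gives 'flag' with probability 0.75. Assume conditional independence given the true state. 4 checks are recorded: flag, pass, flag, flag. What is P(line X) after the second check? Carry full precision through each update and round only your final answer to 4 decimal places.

0.6644

Each posterior becomes the prior for the next update.
After 'flag': P(line X) = 0.45·0.6000 / (0.45·0.6000 + 0.75·0.4000) ≈ 0.4737
After 'pass': P(line X) = 0.55·0.4737 / (0.55·0.4737 + 0.25·0.5263) ≈ 0.6644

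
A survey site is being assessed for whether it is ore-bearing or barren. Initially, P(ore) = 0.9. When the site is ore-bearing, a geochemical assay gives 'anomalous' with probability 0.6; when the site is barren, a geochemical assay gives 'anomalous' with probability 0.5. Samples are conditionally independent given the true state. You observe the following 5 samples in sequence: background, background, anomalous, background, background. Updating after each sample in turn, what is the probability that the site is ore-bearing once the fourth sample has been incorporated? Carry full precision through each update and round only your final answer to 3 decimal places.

0.847

After 'background': P(ore) = 0.4·0.9000 / (0.4·0.9000 + 0.5·0.1000) ≈ 0.8780
After 'background': P(ore) = 0.4·0.8780 / (0.4·0.8780 + 0.5·0.1220) ≈ 0.8521
After 'anomalous': P(ore) = 0.6·0.8521 / (0.6·0.8521 + 0.5·0.1479) ≈ 0.8736
After 'background': P(ore) = 0.4·0.8736 / (0.4·0.8736 + 0.5·0.1264) ≈ 0.8469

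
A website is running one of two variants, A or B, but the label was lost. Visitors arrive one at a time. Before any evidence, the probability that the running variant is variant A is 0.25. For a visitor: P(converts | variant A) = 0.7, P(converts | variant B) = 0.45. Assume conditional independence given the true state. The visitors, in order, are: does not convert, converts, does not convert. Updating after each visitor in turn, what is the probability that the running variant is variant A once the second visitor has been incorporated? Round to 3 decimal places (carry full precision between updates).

After 'does not convert': P(A) = 0.3·0.2500 / (0.3·0.2500 + 0.55·0.7500) ≈ 0.1538
After 'converts': P(A) = 0.7·0.1538 / (0.7·0.1538 + 0.45·0.8462) ≈ 0.2205

0.220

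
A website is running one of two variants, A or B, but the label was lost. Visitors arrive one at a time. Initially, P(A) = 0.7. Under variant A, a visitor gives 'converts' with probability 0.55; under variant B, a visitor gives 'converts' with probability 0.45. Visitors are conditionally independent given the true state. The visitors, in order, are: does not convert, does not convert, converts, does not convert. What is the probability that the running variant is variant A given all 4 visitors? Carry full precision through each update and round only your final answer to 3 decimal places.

After 'does not convert': P(A) = 0.45·0.7000 / (0.45·0.7000 + 0.55·0.3000) ≈ 0.6562
After 'does not convert': P(A) = 0.45·0.6562 / (0.45·0.6562 + 0.55·0.3438) ≈ 0.6097
After 'converts': P(A) = 0.55·0.6097 / (0.55·0.6097 + 0.45·0.3903) ≈ 0.6562
After 'does not convert': P(A) = 0.45·0.6562 / (0.45·0.6562 + 0.55·0.3438) ≈ 0.6097

0.610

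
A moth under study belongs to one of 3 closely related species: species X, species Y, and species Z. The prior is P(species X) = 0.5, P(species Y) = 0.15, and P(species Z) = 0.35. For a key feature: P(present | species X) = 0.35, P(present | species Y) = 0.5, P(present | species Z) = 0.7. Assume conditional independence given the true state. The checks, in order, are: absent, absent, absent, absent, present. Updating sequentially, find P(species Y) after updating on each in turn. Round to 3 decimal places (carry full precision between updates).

Apply Bayes' rule sequentially, carrying P(species Y) forward.
After 'absent': normaliser = 0.65·0.5000 + 0.5·0.1500 + 0.3·0.3500; P(species X) ≈ 0.6436, P(species Y) ≈ 0.1485, P(species Z) ≈ 0.2079
After 'absent': normaliser = 0.65·0.6436 + 0.5·0.1485 + 0.3·0.2079; P(species X) ≈ 0.7538, P(species Y) ≈ 0.1338, P(species Z) ≈ 0.1124
After 'absent': normaliser = 0.65·0.7538 + 0.5·0.1338 + 0.3·0.1124; P(species X) ≈ 0.8296, P(species Y) ≈ 0.1133, P(species Z) ≈ 0.0571
After 'absent': normaliser = 0.65·0.8296 + 0.5·0.1133 + 0.3·0.0571; P(species X) ≈ 0.8797, P(species Y) ≈ 0.0924, P(species Z) ≈ 0.0279
After 'present': normaliser = 0.35·0.8797 + 0.5·0.0924 + 0.7·0.0279; P(species X) ≈ 0.8240, P(species Y) ≈ 0.1236, P(species Z) ≈ 0.0523

0.124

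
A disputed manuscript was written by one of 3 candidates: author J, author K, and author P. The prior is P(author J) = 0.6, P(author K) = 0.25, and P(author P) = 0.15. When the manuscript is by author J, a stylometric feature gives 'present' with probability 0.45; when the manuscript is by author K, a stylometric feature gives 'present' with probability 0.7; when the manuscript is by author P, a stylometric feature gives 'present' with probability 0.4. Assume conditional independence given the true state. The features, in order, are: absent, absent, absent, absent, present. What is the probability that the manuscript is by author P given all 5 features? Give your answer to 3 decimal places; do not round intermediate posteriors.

After 'absent': normaliser = 0.55·0.6000 + 0.3·0.2500 + 0.6·0.1500; P(author J) ≈ 0.6667, P(author K) ≈ 0.1515, P(author P) ≈ 0.1818
After 'absent': normaliser = 0.55·0.6667 + 0.3·0.1515 + 0.6·0.1818; P(author J) ≈ 0.7035, P(author K) ≈ 0.0872, P(author P) ≈ 0.2093
After 'absent': normaliser = 0.55·0.7035 + 0.3·0.0872 + 0.6·0.2093; P(author J) ≈ 0.7183, P(author K) ≈ 0.0486, P(author P) ≈ 0.2331
After 'absent': normaliser = 0.55·0.7183 + 0.3·0.0486 + 0.6·0.2331; P(author J) ≈ 0.7189, P(author K) ≈ 0.0265, P(author P) ≈ 0.2546
After 'present': normaliser = 0.45·0.7189 + 0.7·0.0265 + 0.4·0.2546; P(author J) ≈ 0.7288, P(author K) ≈ 0.0418, P(author P) ≈ 0.2294

0.229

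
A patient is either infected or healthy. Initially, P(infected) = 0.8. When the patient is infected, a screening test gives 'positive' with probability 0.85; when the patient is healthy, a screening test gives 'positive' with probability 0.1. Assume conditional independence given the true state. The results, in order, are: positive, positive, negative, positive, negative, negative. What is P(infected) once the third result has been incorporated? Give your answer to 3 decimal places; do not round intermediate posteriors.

0.980

Each posterior becomes the prior for the next update.
After 'positive': P(infected) = 0.85·0.8000 / (0.85·0.8000 + 0.1·0.2000) ≈ 0.9714
After 'positive': P(infected) = 0.85·0.9714 / (0.85·0.9714 + 0.1·0.0286) ≈ 0.9966
After 'negative': P(infected) = 0.15·0.9966 / (0.15·0.9966 + 0.9·0.0034) ≈ 0.9797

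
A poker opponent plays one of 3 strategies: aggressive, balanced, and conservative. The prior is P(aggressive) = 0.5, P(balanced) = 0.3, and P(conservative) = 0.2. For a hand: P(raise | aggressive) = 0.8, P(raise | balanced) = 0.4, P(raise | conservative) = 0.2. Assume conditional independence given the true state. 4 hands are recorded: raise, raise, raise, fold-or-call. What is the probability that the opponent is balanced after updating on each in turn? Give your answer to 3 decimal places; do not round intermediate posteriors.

0.180

After 'raise': normaliser = 0.8·0.5000 + 0.4·0.3000 + 0.2·0.2000; P(aggressive) ≈ 0.7143, P(balanced) ≈ 0.2143, P(conservative) ≈ 0.0714
After 'raise': normaliser = 0.8·0.7143 + 0.4·0.2143 + 0.2·0.0714; P(aggressive) ≈ 0.8511, P(balanced) ≈ 0.1277, P(conservative) ≈ 0.0213
After 'raise': normaliser = 0.8·0.8511 + 0.4·0.1277 + 0.2·0.0213; P(aggressive) ≈ 0.9249, P(balanced) ≈ 0.0694, P(conservative) ≈ 0.0058
After 'fold-or-call': normaliser = 0.2·0.9249 + 0.6·0.0694 + 0.8·0.0058; P(aggressive) ≈ 0.8000, P(balanced) ≈ 0.1800, P(conservative) ≈ 0.0200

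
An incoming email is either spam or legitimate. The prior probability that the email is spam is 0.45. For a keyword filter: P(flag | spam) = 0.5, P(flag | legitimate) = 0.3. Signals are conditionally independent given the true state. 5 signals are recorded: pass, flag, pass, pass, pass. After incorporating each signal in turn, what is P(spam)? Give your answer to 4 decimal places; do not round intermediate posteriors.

0.2620

Apply Bayes' rule sequentially, carrying P(spam) forward.
After 'pass': P(spam) = 0.5·0.4500 / (0.5·0.4500 + 0.7·0.5500) ≈ 0.3689
After 'flag': P(spam) = 0.5·0.3689 / (0.5·0.3689 + 0.3·0.6311) ≈ 0.4934
After 'pass': P(spam) = 0.5·0.4934 / (0.5·0.4934 + 0.7·0.5066) ≈ 0.4103
After 'pass': P(spam) = 0.5·0.4103 / (0.5·0.4103 + 0.7·0.5897) ≈ 0.3320
After 'pass': P(spam) = 0.5·0.3320 / (0.5·0.3320 + 0.7·0.6680) ≈ 0.2620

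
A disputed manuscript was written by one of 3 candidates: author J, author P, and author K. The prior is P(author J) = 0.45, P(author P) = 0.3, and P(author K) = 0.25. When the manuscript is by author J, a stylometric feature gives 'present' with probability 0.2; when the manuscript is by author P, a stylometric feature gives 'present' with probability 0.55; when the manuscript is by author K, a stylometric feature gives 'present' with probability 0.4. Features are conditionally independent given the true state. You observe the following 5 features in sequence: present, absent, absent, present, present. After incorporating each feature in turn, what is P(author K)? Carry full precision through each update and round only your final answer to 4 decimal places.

0.3170

After 'present': normaliser = 0.2·0.4500 + 0.55·0.3000 + 0.4·0.2500; P(author J) ≈ 0.2535, P(author P) ≈ 0.4648, P(author K) ≈ 0.2817
After 'absent': normaliser = 0.8·0.2535 + 0.45·0.4648 + 0.6·0.2817; P(author J) ≈ 0.3491, P(author P) ≈ 0.3600, P(author K) ≈ 0.2909
After 'absent': normaliser = 0.8·0.3491 + 0.45·0.3600 + 0.6·0.2909; P(author J) ≈ 0.4535, P(author P) ≈ 0.2631, P(author K) ≈ 0.2834
After 'present': normaliser = 0.2·0.4535 + 0.55·0.2631 + 0.4·0.2834; P(author J) ≈ 0.2601, P(author P) ≈ 0.4149, P(author K) ≈ 0.3251
After 'present': normaliser = 0.2·0.2601 + 0.55·0.4149 + 0.4·0.3251; P(author J) ≈ 0.1268, P(author P) ≈ 0.5562, P(author K) ≈ 0.3170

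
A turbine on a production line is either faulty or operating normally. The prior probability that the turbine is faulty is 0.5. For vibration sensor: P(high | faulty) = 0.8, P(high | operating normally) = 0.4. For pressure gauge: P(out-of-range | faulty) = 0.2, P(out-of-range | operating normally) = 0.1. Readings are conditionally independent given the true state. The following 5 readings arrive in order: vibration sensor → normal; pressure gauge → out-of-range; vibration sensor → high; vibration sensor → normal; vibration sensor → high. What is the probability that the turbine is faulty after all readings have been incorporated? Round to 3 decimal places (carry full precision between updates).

Each posterior becomes the prior for the next update.
After vibration sensor='normal': P(faulty) = 0.2·0.5000 / (0.2·0.5000 + 0.6·0.5000) ≈ 0.2500
After pressure gauge='out-of-range': P(faulty) = 0.2·0.2500 / (0.2·0.2500 + 0.1·0.7500) ≈ 0.4000
After vibration sensor='high': P(faulty) = 0.8·0.4000 / (0.8·0.4000 + 0.4·0.6000) ≈ 0.5714
After vibration sensor='normal': P(faulty) = 0.2·0.5714 / (0.2·0.5714 + 0.6·0.4286) ≈ 0.3077
After vibration sensor='high': P(faulty) = 0.8·0.3077 / (0.8·0.3077 + 0.4·0.6923) ≈ 0.4706

0.471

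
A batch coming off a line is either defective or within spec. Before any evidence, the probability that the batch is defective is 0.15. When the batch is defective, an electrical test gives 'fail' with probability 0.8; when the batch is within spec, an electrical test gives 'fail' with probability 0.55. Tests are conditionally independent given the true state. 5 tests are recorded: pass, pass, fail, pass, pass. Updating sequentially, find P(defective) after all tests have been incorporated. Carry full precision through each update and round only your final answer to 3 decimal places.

After 'pass': P(defective) = 0.2·0.1500 / (0.2·0.1500 + 0.45·0.8500) ≈ 0.0727
After 'pass': P(defective) = 0.2·0.0727 / (0.2·0.0727 + 0.45·0.9273) ≈ 0.0337
After 'fail': P(defective) = 0.8·0.0337 / (0.8·0.0337 + 0.55·0.9663) ≈ 0.0483
After 'pass': P(defective) = 0.2·0.0483 / (0.2·0.0483 + 0.45·0.9517) ≈ 0.0220
After 'pass': P(defective) = 0.2·0.0220 / (0.2·0.0220 + 0.45·0.9780) ≈ 0.0099

0.010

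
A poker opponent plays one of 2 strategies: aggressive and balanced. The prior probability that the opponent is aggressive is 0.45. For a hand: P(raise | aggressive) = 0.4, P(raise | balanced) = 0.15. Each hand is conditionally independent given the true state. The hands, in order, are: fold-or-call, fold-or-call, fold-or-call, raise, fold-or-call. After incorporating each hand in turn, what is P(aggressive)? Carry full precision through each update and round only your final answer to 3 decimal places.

0.351

After 'fold-or-call': P(aggressive) = 0.6·0.4500 / (0.6·0.4500 + 0.85·0.5500) ≈ 0.3661
After 'fold-or-call': P(aggressive) = 0.6·0.3661 / (0.6·0.3661 + 0.85·0.6339) ≈ 0.2896
After 'fold-or-call': P(aggressive) = 0.6·0.2896 / (0.6·0.2896 + 0.85·0.7104) ≈ 0.2235
After 'raise': P(aggressive) = 0.4·0.2235 / (0.4·0.2235 + 0.15·0.7765) ≈ 0.4342
After 'fold-or-call': P(aggressive) = 0.6·0.4342 / (0.6·0.4342 + 0.85·0.5658) ≈ 0.3514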